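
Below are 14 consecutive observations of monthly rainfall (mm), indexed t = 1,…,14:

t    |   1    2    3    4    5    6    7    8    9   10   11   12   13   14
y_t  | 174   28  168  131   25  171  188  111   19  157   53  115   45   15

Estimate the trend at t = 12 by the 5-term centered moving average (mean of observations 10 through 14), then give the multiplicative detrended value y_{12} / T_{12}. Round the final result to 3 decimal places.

1.494

Trend T_12 = (157 + 53 + 115 + 45 + 15) / 5 = 385/5 = 77.00000
Ratio to trend: 115 / 77.00000 = 1.494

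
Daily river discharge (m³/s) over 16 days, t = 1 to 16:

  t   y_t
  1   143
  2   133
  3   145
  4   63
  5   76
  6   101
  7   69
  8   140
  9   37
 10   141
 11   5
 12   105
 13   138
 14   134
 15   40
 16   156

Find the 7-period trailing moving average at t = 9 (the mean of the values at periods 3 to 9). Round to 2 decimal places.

90.14

Sum of periods 3–9: 145 + 63 + 76 + 101 + 69 + 140 + 37 = 631
Divide by 7: 631 / 7 = 90.14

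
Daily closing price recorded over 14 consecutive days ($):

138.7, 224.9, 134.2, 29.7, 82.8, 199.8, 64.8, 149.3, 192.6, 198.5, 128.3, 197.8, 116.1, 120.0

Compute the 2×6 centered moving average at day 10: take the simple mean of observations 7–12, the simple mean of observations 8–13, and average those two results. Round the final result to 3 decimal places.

Sum over 7–12: 64.8 + 149.3 + 192.6 + 198.5 + 128.3 + 197.8 = 931.3
Sum over 8–13: 149.3 + 192.6 + 198.5 + 128.3 + 197.8 + 116.1 = 982.6
CMA at t=10 = (931.3 + 982.6) / (2·6) = 1913.9 / 12 = 159.492

159.492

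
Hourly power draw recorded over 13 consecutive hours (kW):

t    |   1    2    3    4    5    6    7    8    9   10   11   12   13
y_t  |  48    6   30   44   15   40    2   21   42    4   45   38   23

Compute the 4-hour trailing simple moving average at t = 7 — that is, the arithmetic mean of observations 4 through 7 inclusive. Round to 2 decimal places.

25.25

Sum of periods 4–7: 44 + 15 + 40 + 2 = 101
Divide by 4: 101 / 4 = 25.25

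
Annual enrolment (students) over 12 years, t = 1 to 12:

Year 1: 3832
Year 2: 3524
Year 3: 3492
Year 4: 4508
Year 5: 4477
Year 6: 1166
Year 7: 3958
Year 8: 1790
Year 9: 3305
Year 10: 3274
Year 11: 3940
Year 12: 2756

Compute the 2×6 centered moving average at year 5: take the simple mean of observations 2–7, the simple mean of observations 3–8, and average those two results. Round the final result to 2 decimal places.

Sum over 2–7: 3524 + 3492 + 4508 + 4477 + 1166 + 3958 = 21125
Sum over 3–8: 3492 + 4508 + 4477 + 1166 + 3958 + 1790 = 19391
CMA at t=5 = (21125 + 19391) / (2·6) = 40516 / 12 = 3376.33

3376.33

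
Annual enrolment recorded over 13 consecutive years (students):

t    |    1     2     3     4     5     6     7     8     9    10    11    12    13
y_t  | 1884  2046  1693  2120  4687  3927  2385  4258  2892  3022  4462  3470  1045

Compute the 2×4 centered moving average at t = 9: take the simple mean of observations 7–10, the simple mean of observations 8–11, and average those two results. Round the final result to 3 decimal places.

Sum over 7–10: 2385 + 4258 + 2892 + 3022 = 12557
Sum over 8–11: 4258 + 2892 + 3022 + 4462 = 14634
CMA at t=9 = (12557 + 14634) / (2·4) = 27191 / 8 = 3398.875

3398.875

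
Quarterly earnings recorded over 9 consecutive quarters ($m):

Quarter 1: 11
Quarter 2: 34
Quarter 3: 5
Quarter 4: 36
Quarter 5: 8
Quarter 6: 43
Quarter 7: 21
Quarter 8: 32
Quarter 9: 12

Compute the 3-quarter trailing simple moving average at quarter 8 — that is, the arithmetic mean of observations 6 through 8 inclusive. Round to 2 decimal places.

32.00

Sum of periods 6–8: 43 + 21 + 32 = 96
Divide by 3: 96 / 3 = 32.00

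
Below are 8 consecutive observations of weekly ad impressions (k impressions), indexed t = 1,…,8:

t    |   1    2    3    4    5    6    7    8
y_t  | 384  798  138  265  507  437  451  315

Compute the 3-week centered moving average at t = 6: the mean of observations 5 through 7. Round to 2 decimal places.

465.00

Sum of periods 5–7: 507 + 437 + 451 = 1395
Divide by 3: 1395 / 3 = 465.00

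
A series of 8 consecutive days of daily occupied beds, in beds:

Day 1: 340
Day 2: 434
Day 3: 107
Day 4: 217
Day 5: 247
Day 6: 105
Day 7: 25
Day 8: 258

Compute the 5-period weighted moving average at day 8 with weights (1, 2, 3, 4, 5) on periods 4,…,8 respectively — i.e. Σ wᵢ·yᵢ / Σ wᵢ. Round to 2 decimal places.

Weighted sum: 1·217 + 2·247 + 3·105 + 4·25 + 5·258 = 217 + 494 + 315 + 100 + 1290 = 2416
Weight total: 1 + 2 + 3 + 4 + 5 = 15
WMA = 2416 / 15 = 161.07

161.07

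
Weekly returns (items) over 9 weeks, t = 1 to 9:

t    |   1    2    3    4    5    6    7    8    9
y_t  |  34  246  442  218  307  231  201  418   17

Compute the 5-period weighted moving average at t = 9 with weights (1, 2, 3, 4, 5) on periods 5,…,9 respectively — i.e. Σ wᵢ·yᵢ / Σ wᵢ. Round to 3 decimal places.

208.600

Weighted sum: 1·307 + 2·231 + 3·201 + 4·418 + 5·17 = 307 + 462 + 603 + 1672 + 85 = 3129
Weight total: 1 + 2 + 3 + 4 + 5 = 15
WMA = 3129 / 15 = 208.600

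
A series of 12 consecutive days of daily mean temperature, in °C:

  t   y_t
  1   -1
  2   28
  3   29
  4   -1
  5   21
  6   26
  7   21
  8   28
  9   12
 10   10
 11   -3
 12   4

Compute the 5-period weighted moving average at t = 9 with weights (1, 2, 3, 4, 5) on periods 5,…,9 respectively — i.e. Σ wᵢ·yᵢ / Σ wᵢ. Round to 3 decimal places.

Weighted sum: 1·21 + 2·26 + 3·21 + 4·28 + 5·12 = 21 + 52 + 63 + 112 + 60 = 308
Weight total: 1 + 2 + 3 + 4 + 5 = 15
WMA = 308 / 15 = 20.533

20.533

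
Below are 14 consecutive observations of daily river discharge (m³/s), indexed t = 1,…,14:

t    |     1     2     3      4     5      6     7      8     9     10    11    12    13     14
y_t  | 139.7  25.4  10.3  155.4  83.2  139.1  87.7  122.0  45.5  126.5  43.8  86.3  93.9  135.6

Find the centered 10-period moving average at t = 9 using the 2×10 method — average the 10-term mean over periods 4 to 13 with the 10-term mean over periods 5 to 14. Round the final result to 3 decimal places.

Sum over 4–13: 155.4 + 83.2 + 139.1 + 87.7 + 122.0 + 45.5 + 126.5 + 43.8 + 86.3 + 93.9 = 983.4
Sum over 5–14: 83.2 + 139.1 + 87.7 + 122.0 + 45.5 + 126.5 + 43.8 + 86.3 + 93.9 + 135.6 = 963.6
CMA at t=9 = (983.4 + 963.6) / (2·10) = 1947.0 / 20 = 97.350

97.350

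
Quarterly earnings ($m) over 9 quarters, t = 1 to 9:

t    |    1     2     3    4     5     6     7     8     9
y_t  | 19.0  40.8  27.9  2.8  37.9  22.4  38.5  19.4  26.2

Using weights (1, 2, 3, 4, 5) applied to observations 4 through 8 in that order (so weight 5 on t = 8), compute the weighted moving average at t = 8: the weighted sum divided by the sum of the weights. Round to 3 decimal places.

Weighted sum: 1·2.8 + 2·37.9 + 3·22.4 + 4·38.5 + 5·19.4 = 2.8 + 75.8 + 67.2 + 154.0 + 97.0 = 396.8
Weight total: 1 + 2 + 3 + 4 + 5 = 15
WMA = 396.8 / 15 = 26.453

26.453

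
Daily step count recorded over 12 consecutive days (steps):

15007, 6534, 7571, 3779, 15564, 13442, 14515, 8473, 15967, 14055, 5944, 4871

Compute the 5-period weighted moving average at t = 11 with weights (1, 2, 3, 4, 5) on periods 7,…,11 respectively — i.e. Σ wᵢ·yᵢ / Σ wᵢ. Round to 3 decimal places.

11020.133

Weighted sum: 1·14515 + 2·8473 + 3·15967 + 4·14055 + 5·5944 = 14515 + 16946 + 47901 + 56220 + 29720 = 165302
Weight total: 1 + 2 + 3 + 4 + 5 = 15
WMA = 165302 / 15 = 11020.133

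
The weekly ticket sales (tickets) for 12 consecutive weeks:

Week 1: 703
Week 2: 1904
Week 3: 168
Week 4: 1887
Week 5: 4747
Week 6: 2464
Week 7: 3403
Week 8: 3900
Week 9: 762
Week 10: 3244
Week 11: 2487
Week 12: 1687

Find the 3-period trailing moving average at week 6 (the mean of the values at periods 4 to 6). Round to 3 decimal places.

3032.667

Sum of periods 4–6: 1887 + 4747 + 2464 = 9098
Divide by 3: 9098 / 3 = 3032.667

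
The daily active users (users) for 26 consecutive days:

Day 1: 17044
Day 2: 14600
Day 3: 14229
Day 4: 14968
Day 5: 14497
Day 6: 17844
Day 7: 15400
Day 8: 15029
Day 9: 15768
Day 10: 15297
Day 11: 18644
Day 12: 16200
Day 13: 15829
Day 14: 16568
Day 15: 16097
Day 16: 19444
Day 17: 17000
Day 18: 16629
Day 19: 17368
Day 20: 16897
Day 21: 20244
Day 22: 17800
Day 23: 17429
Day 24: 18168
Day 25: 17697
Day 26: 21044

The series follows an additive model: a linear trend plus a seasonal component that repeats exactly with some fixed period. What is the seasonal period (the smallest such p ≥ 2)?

First differences y_{t+1} − y_t: -2444, -371, 739, -471, 3347, -2444, -371, 739, -471, 3347, -2444, -371, …
The difference pattern repeats every 5 terms and not for any smaller step, so p = 5.

5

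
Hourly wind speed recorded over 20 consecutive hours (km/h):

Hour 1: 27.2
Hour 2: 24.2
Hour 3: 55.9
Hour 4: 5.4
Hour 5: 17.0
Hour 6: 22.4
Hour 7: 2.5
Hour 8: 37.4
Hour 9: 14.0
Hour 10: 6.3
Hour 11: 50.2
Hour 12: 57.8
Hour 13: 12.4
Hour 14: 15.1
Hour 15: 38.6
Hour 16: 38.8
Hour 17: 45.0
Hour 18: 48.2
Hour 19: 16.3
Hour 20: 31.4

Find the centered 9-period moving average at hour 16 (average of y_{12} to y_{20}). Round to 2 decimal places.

Sum of periods 12–20: 57.8 + 12.4 + 15.1 + 38.6 + 38.8 + 45.0 + 48.2 + 16.3 + 31.4 = 303.6
Divide by 9: 303.6 / 9 = 33.73

33.73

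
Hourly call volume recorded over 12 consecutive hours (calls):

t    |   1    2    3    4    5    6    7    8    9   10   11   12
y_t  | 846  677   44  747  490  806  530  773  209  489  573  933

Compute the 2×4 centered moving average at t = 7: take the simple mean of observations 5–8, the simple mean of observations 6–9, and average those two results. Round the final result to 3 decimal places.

Sum over 5–8: 490 + 806 + 530 + 773 = 2599
Sum over 6–9: 806 + 530 + 773 + 209 = 2318
CMA at t=7 = (2599 + 2318) / (2·4) = 4917 / 8 = 614.625

614.625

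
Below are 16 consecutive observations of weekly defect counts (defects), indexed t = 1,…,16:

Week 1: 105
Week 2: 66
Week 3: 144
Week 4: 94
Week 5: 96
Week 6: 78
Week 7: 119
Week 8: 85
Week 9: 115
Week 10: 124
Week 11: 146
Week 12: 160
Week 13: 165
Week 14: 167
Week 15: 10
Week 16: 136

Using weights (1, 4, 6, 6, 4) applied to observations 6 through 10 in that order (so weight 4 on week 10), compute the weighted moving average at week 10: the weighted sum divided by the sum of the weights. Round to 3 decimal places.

107.143

Weighted sum: 1·78 + 4·119 + 6·85 + 6·115 + 4·124 = 78 + 476 + 510 + 690 + 496 = 2250
Weight total: 1 + 4 + 6 + 6 + 4 = 21
WMA = 2250 / 21 = 107.143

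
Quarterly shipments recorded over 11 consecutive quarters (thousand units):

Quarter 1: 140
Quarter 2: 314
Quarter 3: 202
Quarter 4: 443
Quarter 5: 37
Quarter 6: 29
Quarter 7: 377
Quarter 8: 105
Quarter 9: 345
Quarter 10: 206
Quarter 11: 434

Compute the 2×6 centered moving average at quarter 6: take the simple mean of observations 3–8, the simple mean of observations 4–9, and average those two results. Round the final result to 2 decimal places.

210.75

Sum over 3–8: 202 + 443 + 37 + 29 + 377 + 105 = 1193
Sum over 4–9: 443 + 37 + 29 + 377 + 105 + 345 = 1336
CMA at t=6 = (1193 + 1336) / (2·6) = 2529 / 12 = 210.75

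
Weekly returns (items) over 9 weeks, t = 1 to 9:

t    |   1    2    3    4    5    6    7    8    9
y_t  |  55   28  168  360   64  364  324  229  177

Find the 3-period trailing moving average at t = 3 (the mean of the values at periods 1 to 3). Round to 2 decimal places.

Sum of periods 1–3: 55 + 28 + 168 = 251
Divide by 3: 251 / 3 = 83.67

83.67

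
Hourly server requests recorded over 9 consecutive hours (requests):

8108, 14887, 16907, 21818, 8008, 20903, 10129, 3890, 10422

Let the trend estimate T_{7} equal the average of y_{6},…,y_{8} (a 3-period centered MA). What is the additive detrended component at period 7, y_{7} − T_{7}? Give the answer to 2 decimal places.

-1511.67

Trend T_7 = (20903 + 10129 + 3890) / 3 = 34922/3 = 11640.6667
Detrended value: 10129 − 11640.6667 = -1511.67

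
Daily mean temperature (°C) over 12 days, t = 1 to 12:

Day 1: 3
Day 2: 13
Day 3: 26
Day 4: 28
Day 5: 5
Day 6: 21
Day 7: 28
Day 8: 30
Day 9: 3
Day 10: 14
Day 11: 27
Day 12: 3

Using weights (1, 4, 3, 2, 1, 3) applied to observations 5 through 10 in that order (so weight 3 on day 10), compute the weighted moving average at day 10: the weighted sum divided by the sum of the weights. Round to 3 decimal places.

Weighted sum: 1·5 + 4·21 + 3·28 + 2·30 + 1·3 + 3·14 = 5 + 84 + 84 + 60 + 3 + 42 = 278
Weight total: 1 + 4 + 3 + 2 + 1 + 3 = 14
WMA = 278 / 14 = 19.857

19.857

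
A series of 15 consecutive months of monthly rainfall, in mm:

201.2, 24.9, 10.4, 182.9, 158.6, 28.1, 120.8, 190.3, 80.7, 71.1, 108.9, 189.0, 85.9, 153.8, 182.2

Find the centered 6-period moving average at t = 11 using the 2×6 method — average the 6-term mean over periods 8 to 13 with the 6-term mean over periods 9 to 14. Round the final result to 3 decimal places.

Sum over 8–13: 190.3 + 80.7 + 71.1 + 108.9 + 189.0 + 85.9 = 725.9
Sum over 9–14: 80.7 + 71.1 + 108.9 + 189.0 + 85.9 + 153.8 = 689.4
CMA at t=11 = (725.9 + 689.4) / (2·6) = 1415.3 / 12 = 117.942

117.942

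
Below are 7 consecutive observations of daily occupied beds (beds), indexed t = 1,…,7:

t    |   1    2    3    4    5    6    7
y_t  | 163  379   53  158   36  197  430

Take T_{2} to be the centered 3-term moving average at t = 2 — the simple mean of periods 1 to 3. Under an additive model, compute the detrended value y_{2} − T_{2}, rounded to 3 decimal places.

Trend T_2 = (163 + 379 + 53) / 3 = 595/3 = 198.33333
Detrended value: 379 − 198.33333 = 180.667

180.667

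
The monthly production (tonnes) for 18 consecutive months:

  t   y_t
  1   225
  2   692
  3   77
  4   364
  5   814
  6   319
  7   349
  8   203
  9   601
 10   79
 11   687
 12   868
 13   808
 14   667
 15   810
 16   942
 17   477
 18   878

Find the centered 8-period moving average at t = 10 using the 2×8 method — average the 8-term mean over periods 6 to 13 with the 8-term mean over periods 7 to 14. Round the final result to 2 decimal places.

Sum over 6–13: 319 + 349 + 203 + 601 + 79 + 687 + 868 + 808 = 3914
Sum over 7–14: 349 + 203 + 601 + 79 + 687 + 868 + 808 + 667 = 4262
CMA at t=10 = (3914 + 4262) / (2·8) = 8176 / 16 = 511.00

511.00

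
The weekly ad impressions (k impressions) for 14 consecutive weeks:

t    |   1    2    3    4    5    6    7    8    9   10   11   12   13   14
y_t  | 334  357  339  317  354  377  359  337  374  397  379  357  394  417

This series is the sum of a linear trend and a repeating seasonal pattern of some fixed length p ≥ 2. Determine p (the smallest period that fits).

First differences y_{t+1} − y_t: 23, -18, -22, 37, 23, -18, -22, 37, 23, -18, …
The difference pattern repeats every 4 terms and not for any smaller step, so p = 4.

4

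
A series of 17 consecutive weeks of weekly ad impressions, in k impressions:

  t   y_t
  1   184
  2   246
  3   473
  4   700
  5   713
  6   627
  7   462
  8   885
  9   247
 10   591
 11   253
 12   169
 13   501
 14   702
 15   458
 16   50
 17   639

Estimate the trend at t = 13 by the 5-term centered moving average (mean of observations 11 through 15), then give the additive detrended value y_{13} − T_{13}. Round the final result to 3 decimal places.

Trend T_13 = (253 + 169 + 501 + 702 + 458) / 5 = 2083/5 = 416.60000
Detrended value: 501 − 416.60000 = 84.400

84.400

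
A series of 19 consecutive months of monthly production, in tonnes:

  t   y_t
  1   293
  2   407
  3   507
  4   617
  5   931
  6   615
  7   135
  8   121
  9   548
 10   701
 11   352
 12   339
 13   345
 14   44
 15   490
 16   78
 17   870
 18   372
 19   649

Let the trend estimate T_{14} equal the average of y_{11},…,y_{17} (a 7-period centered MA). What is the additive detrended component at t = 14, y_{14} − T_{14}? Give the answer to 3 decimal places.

-315.714

Trend T_14 = (352 + 339 + 345 + 44 + 490 + 78 + 870) / 7 = 2518/7 = 359.71429
Detrended value: 44 − 359.71429 = -315.714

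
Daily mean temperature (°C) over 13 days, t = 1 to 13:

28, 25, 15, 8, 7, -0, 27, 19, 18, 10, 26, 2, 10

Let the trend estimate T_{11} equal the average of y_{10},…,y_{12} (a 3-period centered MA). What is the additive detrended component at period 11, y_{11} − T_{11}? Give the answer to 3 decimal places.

13.333

Trend T_11 = (10 + 26 + 2) / 3 = 38/3 = 12.66667
Detrended value: 26 − 12.66667 = 13.333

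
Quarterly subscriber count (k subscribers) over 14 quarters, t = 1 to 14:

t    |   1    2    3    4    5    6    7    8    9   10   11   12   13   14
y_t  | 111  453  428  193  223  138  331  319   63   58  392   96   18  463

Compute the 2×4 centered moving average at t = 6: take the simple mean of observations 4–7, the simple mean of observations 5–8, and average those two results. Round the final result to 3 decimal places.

Sum over 4–7: 193 + 223 + 138 + 331 = 885
Sum over 5–8: 223 + 138 + 331 + 319 = 1011
CMA at t=6 = (885 + 1011) / (2·4) = 1896 / 8 = 237.000

237.000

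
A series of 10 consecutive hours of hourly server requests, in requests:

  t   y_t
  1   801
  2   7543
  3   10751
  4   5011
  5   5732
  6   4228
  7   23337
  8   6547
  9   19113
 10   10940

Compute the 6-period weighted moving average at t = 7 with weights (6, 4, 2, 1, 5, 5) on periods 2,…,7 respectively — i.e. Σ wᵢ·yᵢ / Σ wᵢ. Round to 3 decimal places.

Weighted sum: 6·7543 + 4·10751 + 2·5011 + 1·5732 + 5·4228 + 5·23337 = 45258 + 43004 + 10022 + 5732 + 21140 + 116685 = 241841
Weight total: 6 + 4 + 2 + 1 + 5 + 5 = 23
WMA = 241841 / 23 = 10514.826

10514.826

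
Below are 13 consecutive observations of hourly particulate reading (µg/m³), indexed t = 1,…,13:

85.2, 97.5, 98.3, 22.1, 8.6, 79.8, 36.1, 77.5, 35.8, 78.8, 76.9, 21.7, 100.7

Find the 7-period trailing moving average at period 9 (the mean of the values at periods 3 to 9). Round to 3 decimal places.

Sum of periods 3–9: 98.3 + 22.1 + 8.6 + 79.8 + 36.1 + 77.5 + 35.8 = 358.2
Divide by 7: 358.2 / 7 = 51.171

51.171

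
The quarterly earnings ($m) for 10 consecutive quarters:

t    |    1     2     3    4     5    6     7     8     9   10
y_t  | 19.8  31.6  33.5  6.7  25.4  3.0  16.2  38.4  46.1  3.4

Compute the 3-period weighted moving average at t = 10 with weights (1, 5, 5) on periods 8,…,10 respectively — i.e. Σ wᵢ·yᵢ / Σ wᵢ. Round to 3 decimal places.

Weighted sum: 1·38.4 + 5·46.1 + 5·3.4 = 38.4 + 230.5 + 17.0 = 285.9
Weight total: 1 + 5 + 5 = 11
WMA = 285.9 / 11 = 25.991

25.991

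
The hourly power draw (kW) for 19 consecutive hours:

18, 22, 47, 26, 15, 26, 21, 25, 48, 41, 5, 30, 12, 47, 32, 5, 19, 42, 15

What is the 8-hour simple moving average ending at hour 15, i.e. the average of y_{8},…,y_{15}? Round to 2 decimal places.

Sum of periods 8–15: 25 + 48 + 41 + 5 + 30 + 12 + 47 + 32 = 240
Divide by 8: 240 / 8 = 30.00

30.00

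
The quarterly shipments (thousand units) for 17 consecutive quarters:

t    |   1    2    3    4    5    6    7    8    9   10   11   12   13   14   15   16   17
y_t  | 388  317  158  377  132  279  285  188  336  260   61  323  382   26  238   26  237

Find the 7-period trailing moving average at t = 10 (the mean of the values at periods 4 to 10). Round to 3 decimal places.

Sum of periods 4–10: 377 + 132 + 279 + 285 + 188 + 336 + 260 = 1857
Divide by 7: 1857 / 7 = 265.286

265.286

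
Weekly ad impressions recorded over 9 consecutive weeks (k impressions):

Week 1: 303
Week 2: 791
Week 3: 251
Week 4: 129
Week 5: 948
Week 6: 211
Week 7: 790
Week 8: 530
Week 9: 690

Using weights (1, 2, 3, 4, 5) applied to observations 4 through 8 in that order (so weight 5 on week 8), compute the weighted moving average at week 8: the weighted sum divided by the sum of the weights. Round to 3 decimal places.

Weighted sum: 1·129 + 2·948 + 3·211 + 4·790 + 5·530 = 129 + 1896 + 633 + 3160 + 2650 = 8468
Weight total: 1 + 2 + 3 + 4 + 5 = 15
WMA = 8468 / 15 = 564.533

564.533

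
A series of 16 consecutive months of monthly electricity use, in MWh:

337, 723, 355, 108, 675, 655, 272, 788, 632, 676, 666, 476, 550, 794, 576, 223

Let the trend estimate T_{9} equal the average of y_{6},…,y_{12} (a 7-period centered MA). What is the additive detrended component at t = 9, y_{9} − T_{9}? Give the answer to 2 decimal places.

Trend T_9 = (655 + 272 + 788 + 632 + 676 + 666 + 476) / 7 = 4165/7 = 595.0000
Detrended value: 632 − 595.0000 = 37.00

37.00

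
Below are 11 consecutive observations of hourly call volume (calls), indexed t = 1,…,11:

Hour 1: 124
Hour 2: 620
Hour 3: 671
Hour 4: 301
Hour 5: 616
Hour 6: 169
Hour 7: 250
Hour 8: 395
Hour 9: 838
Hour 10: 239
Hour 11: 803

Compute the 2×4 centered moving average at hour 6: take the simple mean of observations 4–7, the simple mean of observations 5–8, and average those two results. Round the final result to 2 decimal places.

345.75

Sum over 4–7: 301 + 616 + 169 + 250 = 1336
Sum over 5–8: 616 + 169 + 250 + 395 = 1430
CMA at t=6 = (1336 + 1430) / (2·4) = 2766 / 8 = 345.75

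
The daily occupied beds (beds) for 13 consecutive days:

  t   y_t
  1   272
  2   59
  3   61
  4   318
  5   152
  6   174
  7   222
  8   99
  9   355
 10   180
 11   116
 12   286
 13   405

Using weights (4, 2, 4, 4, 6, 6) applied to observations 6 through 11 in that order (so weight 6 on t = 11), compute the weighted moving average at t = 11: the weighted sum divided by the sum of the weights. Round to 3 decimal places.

Weighted sum: 4·174 + 2·222 + 4·99 + 4·355 + 6·180 + 6·116 = 696 + 444 + 396 + 1420 + 1080 + 696 = 4732
Weight total: 4 + 2 + 4 + 4 + 6 + 6 = 26
WMA = 4732 / 26 = 182.000

182.000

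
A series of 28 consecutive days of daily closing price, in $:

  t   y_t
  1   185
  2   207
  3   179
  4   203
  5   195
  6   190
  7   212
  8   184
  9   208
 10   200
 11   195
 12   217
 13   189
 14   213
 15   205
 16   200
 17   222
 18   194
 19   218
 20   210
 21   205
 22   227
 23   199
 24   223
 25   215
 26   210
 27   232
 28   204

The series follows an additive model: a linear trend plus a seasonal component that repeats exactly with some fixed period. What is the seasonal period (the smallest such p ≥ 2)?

5

First differences y_{t+1} − y_t: 22, -28, 24, -8, -5, 22, -28, 24, -8, -5, 22, -28, …
The difference pattern repeats every 5 terms and not for any smaller step, so p = 5.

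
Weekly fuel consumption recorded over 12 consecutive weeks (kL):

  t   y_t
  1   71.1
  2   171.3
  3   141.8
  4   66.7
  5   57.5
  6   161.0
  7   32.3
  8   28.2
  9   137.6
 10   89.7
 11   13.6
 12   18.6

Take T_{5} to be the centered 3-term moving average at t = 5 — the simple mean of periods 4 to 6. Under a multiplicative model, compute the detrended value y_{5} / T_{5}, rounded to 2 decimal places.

Trend T_5 = (66.7 + 57.5 + 161.0) / 3 = 285.2/3 = 95.0667
Ratio to trend: 57.5 / 95.0667 = 0.60

0.60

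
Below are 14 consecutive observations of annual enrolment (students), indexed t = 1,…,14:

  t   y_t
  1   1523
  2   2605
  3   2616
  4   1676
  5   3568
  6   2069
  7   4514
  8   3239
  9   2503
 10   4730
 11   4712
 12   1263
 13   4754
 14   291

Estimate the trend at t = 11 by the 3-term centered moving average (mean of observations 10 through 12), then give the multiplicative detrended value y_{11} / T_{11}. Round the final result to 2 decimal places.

1.32

Trend T_11 = (4730 + 4712 + 1263) / 3 = 10705/3 = 3568.3333
Ratio to trend: 4712 / 3568.3333 = 1.32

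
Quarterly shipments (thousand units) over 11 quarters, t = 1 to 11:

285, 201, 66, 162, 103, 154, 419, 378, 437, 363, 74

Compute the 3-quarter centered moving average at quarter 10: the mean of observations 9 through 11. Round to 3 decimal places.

291.333

Sum of periods 9–11: 437 + 363 + 74 = 874
Divide by 3: 874 / 3 = 291.333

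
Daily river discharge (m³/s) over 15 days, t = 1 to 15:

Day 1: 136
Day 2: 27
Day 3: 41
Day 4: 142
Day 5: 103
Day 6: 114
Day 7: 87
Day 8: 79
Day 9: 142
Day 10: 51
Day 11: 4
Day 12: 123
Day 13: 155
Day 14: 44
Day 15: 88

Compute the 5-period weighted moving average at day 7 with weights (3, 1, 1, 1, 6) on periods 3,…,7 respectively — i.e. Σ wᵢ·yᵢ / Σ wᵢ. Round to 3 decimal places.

Weighted sum: 3·41 + 1·142 + 1·103 + 1·114 + 6·87 = 123 + 142 + 103 + 114 + 522 = 1004
Weight total: 3 + 1 + 1 + 1 + 6 = 12
WMA = 1004 / 12 = 83.667

83.667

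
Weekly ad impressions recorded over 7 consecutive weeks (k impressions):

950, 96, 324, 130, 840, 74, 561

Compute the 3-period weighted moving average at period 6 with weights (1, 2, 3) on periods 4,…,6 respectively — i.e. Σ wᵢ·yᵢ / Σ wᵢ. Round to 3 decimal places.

Weighted sum: 1·130 + 2·840 + 3·74 = 130 + 1680 + 222 = 2032
Weight total: 1 + 2 + 3 = 6
WMA = 2032 / 6 = 338.667

338.667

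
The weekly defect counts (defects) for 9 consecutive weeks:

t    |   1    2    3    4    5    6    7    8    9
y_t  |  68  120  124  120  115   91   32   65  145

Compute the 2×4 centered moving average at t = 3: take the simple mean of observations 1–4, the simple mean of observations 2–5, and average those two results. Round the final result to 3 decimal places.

Sum over 1–4: 68 + 120 + 124 + 120 = 432
Sum over 2–5: 120 + 124 + 120 + 115 = 479
CMA at t=3 = (432 + 479) / (2·4) = 911 / 8 = 113.875

113.875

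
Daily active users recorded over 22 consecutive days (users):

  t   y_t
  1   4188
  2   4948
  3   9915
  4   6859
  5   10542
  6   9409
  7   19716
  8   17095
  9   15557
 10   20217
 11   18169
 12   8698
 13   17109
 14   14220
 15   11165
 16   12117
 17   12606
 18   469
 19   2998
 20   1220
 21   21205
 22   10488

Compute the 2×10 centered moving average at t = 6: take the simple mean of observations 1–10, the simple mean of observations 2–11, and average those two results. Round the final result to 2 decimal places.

12543.65

Sum over 1–10: 4188 + 4948 + 9915 + 6859 + 10542 + 9409 + 19716 + 17095 + 15557 + 20217 = 118446
Sum over 2–11: 4948 + 9915 + 6859 + 10542 + 9409 + 19716 + 17095 + 15557 + 20217 + 18169 = 132427
CMA at t=6 = (118446 + 132427) / (2·10) = 250873 / 20 = 12543.65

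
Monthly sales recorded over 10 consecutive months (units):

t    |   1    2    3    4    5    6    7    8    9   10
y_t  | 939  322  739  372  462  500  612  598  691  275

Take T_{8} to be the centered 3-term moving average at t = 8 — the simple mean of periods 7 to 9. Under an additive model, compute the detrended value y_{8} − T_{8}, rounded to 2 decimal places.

-35.67

Trend T_8 = (612 + 598 + 691) / 3 = 1901/3 = 633.6667
Detrended value: 598 − 633.6667 = -35.67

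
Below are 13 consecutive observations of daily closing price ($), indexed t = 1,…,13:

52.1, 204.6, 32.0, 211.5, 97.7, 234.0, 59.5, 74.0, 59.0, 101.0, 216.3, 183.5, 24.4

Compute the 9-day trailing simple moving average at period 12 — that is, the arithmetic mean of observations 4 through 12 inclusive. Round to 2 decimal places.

Sum of periods 4–12: 211.5 + 97.7 + 234.0 + 59.5 + 74.0 + 59.0 + 101.0 + 216.3 + 183.5 = 1236.5
Divide by 9: 1236.5 / 9 = 137.39

137.39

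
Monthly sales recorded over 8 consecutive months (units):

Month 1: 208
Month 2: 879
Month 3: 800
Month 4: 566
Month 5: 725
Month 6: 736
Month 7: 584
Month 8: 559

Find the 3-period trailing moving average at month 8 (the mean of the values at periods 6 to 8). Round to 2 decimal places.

Sum of periods 6–8: 736 + 584 + 559 = 1879
Divide by 3: 1879 / 3 = 626.33

626.33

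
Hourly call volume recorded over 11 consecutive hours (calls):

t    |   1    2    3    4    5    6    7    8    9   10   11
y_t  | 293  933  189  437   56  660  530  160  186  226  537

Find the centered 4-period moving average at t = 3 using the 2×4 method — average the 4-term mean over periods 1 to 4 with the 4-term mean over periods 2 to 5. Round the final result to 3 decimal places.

Sum over 1–4: 293 + 933 + 189 + 437 = 1852
Sum over 2–5: 933 + 189 + 437 + 56 = 1615
CMA at t=3 = (1852 + 1615) / (2·4) = 3467 / 8 = 433.375

433.375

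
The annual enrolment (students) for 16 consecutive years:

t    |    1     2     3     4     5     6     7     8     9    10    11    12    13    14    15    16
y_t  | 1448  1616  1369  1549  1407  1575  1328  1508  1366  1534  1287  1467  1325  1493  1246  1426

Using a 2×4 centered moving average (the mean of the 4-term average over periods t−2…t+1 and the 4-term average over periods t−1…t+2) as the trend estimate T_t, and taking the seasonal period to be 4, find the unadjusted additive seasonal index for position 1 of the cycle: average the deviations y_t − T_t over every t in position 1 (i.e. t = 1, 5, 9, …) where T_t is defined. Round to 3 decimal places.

-62.875

Season position 1 occurs at t = 5, 9, 13 (where T_t is defined).
t=5: T_5 = 1469.87500; y_5 − T_5 = 1407 − 1469.87500 = -62.87500
t=9: T_9 = 1428.87500; y_9 − T_9 = 1366 − 1428.87500 = -62.87500
t=13: T_13 = 1387.87500; y_13 − T_13 = 1325 − 1387.87500 = -62.87500
Mean deviation: (-62.87500 + -62.87500 + -62.87500) / 3 = -62.875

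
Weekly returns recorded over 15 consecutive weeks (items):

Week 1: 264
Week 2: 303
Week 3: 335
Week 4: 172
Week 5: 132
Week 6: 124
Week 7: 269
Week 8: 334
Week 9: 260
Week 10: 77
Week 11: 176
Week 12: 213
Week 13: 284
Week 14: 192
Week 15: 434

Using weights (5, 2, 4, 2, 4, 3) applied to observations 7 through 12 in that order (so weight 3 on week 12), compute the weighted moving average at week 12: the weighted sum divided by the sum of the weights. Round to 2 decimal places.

Weighted sum: 5·269 + 2·334 + 4·260 + 2·77 + 4·176 + 3·213 = 1345 + 668 + 1040 + 154 + 704 + 639 = 4550
Weight total: 5 + 2 + 4 + 2 + 4 + 3 = 20
WMA = 4550 / 20 = 227.50

227.50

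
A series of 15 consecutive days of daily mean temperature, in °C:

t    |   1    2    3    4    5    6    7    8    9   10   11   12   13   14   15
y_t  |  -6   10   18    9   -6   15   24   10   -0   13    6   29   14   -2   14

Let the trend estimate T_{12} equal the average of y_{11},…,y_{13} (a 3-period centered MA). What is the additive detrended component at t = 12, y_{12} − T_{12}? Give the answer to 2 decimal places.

Trend T_12 = (6 + 29 + 14) / 3 = 49/3 = 16.3333
Detrended value: 29 − 16.3333 = 12.67

12.67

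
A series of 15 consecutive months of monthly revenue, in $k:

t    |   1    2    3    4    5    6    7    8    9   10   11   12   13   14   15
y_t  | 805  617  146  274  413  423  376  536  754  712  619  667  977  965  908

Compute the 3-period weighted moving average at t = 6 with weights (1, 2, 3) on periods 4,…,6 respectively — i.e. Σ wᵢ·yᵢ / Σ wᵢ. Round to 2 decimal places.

Weighted sum: 1·274 + 2·413 + 3·423 = 274 + 826 + 1269 = 2369
Weight total: 1 + 2 + 3 = 6
WMA = 2369 / 6 = 394.83

394.83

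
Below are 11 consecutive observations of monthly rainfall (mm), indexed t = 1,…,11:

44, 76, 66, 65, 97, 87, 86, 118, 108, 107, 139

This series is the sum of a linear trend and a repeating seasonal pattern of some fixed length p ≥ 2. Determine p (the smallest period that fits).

3

First differences y_{t+1} − y_t: 32, -10, -1, 32, -10, -1, 32, -10, …
The difference pattern repeats every 3 terms and not for any smaller step, so p = 3.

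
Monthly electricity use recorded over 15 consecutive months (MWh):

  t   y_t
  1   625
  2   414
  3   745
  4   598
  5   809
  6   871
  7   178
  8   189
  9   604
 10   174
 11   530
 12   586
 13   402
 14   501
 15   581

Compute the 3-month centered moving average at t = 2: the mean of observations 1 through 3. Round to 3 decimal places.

Sum of periods 1–3: 625 + 414 + 745 = 1784
Divide by 3: 1784 / 3 = 594.667

594.667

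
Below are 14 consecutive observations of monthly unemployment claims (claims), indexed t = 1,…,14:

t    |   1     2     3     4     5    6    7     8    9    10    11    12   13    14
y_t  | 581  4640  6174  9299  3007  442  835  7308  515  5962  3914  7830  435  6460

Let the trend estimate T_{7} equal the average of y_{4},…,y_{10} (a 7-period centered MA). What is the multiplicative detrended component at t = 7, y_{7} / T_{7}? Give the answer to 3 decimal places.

0.214

Trend T_7 = (9299 + 3007 + 442 + 835 + 7308 + 515 + 5962) / 7 = 27368/7 = 3909.71429
Ratio to trend: 835 / 3909.71429 = 0.214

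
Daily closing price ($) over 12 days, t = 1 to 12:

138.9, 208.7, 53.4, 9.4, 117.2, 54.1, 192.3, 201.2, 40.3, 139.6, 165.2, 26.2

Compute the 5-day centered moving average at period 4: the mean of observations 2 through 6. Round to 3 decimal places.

Sum of periods 2–6: 208.7 + 53.4 + 9.4 + 117.2 + 54.1 = 442.8
Divide by 5: 442.8 / 5 = 88.560

88.560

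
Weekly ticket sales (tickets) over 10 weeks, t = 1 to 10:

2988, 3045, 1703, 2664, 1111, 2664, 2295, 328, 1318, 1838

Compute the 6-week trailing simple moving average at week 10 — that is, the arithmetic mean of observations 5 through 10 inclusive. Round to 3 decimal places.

Sum of periods 5–10: 1111 + 2664 + 2295 + 328 + 1318 + 1838 = 9554
Divide by 6: 9554 / 6 = 1592.333

1592.333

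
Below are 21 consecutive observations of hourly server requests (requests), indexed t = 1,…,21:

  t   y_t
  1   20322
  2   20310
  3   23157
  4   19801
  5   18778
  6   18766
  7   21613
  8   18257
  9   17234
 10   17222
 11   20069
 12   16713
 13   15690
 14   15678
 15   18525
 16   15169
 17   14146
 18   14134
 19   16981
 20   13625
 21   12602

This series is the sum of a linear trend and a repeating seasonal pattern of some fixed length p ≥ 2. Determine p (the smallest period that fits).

4

First differences y_{t+1} − y_t: -12, 2847, -3356, -1023, -12, 2847, -3356, -1023, -12, 2847, …
The difference pattern repeats every 4 terms and not for any smaller step, so p = 4.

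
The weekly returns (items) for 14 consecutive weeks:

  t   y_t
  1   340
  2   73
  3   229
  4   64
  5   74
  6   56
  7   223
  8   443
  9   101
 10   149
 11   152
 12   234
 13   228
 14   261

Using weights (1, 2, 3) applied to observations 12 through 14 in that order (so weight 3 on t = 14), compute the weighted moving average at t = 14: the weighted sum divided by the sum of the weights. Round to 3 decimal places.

245.500

Weighted sum: 1·234 + 2·228 + 3·261 = 234 + 456 + 783 = 1473
Weight total: 1 + 2 + 3 = 6
WMA = 1473 / 6 = 245.500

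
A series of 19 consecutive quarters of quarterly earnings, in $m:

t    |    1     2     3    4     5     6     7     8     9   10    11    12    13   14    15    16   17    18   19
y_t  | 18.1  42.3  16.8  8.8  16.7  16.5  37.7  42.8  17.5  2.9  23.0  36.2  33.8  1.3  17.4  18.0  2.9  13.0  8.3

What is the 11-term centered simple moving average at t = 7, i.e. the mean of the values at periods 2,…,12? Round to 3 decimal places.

23.745

Sum of periods 2–12: 42.3 + 16.8 + 8.8 + 16.7 + 16.5 + 37.7 + 42.8 + 17.5 + 2.9 + 23.0 + 36.2 = 261.2
Divide by 11: 261.2 / 11 = 23.745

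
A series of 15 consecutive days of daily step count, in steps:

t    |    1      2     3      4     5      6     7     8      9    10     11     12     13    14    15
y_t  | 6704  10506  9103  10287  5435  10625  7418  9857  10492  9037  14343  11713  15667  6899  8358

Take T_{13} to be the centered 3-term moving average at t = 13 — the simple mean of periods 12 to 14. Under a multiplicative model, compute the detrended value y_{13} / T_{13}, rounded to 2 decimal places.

Trend T_13 = (11713 + 15667 + 6899) / 3 = 34279/3 = 11426.3333
Ratio to trend: 15667 / 11426.3333 = 1.37

1.37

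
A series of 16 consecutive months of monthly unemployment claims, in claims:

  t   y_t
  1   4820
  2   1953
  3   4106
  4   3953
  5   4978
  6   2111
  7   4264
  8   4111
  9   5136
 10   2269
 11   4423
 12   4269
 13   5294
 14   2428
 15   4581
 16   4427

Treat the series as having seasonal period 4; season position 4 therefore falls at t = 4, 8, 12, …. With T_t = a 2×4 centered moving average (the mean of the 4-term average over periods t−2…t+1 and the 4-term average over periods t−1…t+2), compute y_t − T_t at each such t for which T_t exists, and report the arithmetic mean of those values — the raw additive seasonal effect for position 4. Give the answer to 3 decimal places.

185.625

Season position 4 occurs at t = 4, 8, 12 (where T_t is defined).
t=4: T_4 = 3767.25000; y_4 − T_4 = 3953 − 3767.25000 = 185.75000
t=8: T_8 = 3925.25000; y_8 − T_8 = 4111 − 3925.25000 = 185.75000
t=12: T_12 = 4083.62500; y_12 − T_12 = 4269 − 4083.62500 = 185.37500
Mean deviation: (185.75000 + 185.75000 + 185.37500) / 3 = 185.625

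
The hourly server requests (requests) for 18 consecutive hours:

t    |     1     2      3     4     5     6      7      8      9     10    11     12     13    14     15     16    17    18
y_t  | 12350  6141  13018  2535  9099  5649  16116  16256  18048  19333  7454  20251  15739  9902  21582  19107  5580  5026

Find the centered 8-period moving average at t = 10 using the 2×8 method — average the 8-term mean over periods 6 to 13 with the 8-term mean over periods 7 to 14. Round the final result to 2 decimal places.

Sum over 6–13: 5649 + 16116 + 16256 + 18048 + 19333 + 7454 + 20251 + 15739 = 118846
Sum over 7–14: 16116 + 16256 + 18048 + 19333 + 7454 + 20251 + 15739 + 9902 = 123099
CMA at t=10 = (118846 + 123099) / (2·8) = 241945 / 16 = 15121.56

15121.56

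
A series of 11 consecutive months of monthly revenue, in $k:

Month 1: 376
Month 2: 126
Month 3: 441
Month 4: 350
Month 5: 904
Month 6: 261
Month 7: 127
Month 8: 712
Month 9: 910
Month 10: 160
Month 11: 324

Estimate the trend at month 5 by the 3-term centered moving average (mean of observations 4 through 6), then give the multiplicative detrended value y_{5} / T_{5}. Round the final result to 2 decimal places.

Trend T_5 = (350 + 904 + 261) / 3 = 1515/3 = 505.0000
Ratio to trend: 904 / 505.0000 = 1.79

1.79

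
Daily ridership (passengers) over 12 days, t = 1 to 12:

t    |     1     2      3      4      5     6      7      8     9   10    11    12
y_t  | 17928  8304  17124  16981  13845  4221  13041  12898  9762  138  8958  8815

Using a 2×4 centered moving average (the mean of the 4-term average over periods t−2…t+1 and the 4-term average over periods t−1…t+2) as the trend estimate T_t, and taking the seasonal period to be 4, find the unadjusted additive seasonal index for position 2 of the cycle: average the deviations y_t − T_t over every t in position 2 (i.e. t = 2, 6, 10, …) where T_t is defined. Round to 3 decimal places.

Season position 2 occurs at t = 6, 10 (where T_t is defined).
t=6: T_6 = 11511.62500; y_6 − T_6 = 4221 − 11511.62500 = -7290.62500
t=10: T_10 = 7428.62500; y_10 − T_10 = 138 − 7428.62500 = -7290.62500
Mean deviation: (-7290.62500 + -7290.62500) / 2 = -7290.625

-7290.625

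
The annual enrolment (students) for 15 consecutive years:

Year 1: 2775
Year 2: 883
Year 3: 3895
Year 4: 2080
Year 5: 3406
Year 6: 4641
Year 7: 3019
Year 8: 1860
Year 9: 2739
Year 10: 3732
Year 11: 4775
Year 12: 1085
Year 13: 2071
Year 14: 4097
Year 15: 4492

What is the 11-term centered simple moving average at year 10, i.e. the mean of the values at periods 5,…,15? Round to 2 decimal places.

Sum of periods 5–15: 3406 + 4641 + 3019 + 1860 + 2739 + 3732 + 4775 + 1085 + 2071 + 4097 + 4492 = 35917
Divide by 11: 35917 / 11 = 3265.18

3265.18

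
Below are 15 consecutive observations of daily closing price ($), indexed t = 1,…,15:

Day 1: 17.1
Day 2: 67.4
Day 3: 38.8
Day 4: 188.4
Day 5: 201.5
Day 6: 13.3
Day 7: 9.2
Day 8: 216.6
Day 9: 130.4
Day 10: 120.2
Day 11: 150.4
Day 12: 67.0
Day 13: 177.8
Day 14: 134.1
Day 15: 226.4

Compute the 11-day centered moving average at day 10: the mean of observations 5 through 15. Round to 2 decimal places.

131.54

Sum of periods 5–15: 201.5 + 13.3 + 9.2 + 216.6 + 130.4 + 120.2 + 150.4 + 67.0 + 177.8 + 134.1 + 226.4 = 1446.9
Divide by 11: 1446.9 / 11 = 131.54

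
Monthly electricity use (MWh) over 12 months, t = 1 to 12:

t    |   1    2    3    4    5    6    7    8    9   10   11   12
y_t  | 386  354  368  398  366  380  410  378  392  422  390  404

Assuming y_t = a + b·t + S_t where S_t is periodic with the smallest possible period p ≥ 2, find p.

First differences y_{t+1} − y_t: -32, 14, 30, -32, 14, 30, -32, 14, …
The difference pattern repeats every 3 terms and not for any smaller step, so p = 3.

3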